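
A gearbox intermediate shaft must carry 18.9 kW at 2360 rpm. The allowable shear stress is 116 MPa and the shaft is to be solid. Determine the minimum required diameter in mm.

ω = 2π·2360/60 = 247.1 rad/s, so T = P/ω = 18.9×10³ / 247.1 = 76.48 N·m.
For a solid shaft τ_max = 16T/(πd³), so d = (16T/(π τ_allow))^(1/3) = (16·76.48/(π·1.16×10^8))^(1/3) = 0.01497 m.

15.0 mm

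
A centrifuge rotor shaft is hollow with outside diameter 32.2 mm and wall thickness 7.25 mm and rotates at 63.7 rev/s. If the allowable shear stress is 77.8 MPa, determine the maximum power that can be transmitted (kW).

J = π(d_o⁴ − d_i⁴)/32 = π(0.0322⁴ − 0.0177⁴)/32 = 9.591×10^-8 m⁴.
T_max = τ_allow·J/r = 7.78×10^7 × 9.591×10^-8 / 0.0161 = 463.4 N·m.
ω = 2π·63.7 = 400.2 rad/s, so P_max = T_max·ω = 1.855×10^5 W.

185 kW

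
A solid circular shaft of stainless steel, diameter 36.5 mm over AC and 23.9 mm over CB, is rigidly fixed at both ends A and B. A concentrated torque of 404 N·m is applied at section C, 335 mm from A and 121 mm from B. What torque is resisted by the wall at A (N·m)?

Compatibility: T_A·a/J_AC = T_B·b/J_CB with T_A + T_B = T₀.
J_AC = 1.74×10^-7 m⁴, J_CB = 3.20×10^-8 m⁴, so T_A = T₀·(J_AC/a)/((J_AC/a)+(J_CB/b)) = 267.7 N·m, T_B = 136.3 N·m.

268 N·m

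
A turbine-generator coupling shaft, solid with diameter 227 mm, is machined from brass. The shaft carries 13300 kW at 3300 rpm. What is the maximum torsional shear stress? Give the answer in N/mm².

ω = 2π·3300/60 = 345.6 rad/s, so T = P/ω = 13300×10³ / 345.6 = 38490 N·m.
J = πd⁴/32 = π(0.227)⁴/32 = 2.607×10^-4 m⁴.
τ_max = T·r/J = 38490 × 0.114 / 2.607×10^-4 = 1.676×10^7 Pa.

16.8 N/mm²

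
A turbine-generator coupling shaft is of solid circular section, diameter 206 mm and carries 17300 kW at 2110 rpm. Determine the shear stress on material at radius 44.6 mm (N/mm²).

ω = 2π·2110/60 = 221.0 rad/s, so T = P/ω = 17300×10³ / 221.0 = 78300 N·m.
J = πd⁴/32 = π(0.206)⁴/32 = 1.768×10^-4 m⁴.
Shear stress varies linearly with radius: τ = T·r/J = 78300 × 0.0446 / 1.768×10^-4 = 1.975×10^7 Pa.

19.8 N/mm²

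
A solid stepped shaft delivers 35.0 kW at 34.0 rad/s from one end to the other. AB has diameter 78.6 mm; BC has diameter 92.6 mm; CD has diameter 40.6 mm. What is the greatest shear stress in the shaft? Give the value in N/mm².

78.3 N/mm²

ω = 34.0 rad/s, so T = P/ω = 35.0×10³ / 34.00 = 1029 N·m.
Under the same torque, τ_max = 16T/(πd³) is largest where d is smallest — segment CD (d = 40.6 mm).
τ_max = 16·1029/(π·(0.0406)³) = 7.834×10^7 Pa.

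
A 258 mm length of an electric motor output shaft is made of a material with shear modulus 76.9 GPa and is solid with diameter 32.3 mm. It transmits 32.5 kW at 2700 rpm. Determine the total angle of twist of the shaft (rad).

0.00361 rad

ω = 2π·2700/60 = 282.7 rad/s, so T = P/ω = 32.5×10³ / 282.7 = 114.9 N·m.
J = πd⁴/32 = π(0.0323)⁴/32 = 1.069×10^-7 m⁴.
θ = T·L/(G·J) = 114.9 × 0.258 / (76.9×10⁹ × 1.069×10^-7) = 3.609×10^-3 rad.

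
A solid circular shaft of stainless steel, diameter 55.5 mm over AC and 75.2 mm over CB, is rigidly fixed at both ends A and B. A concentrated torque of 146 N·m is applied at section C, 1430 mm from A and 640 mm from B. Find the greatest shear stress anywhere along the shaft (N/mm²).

1.54 N/mm²

Compatibility: T_A·a/J_AC = T_B·b/J_CB with T_A + T_B = T₀.
J_AC = 9.31×10^-7 m⁴, J_CB = 3.14×10^-6 m⁴, so T_A = T₀·(J_AC/a)/((J_AC/a)+(J_CB/b)) = 17.11 N·m, T_B = 128.9 N·m.
τ in each portion: τ_AC = 5.10×10^5 Pa, τ_CB = 1.54×10^6 Pa; maximum is in CB.
τ_max = T_CB·r/J = 128.9·0.0376/3.14×10^-6 = 1.544×10^6 Pa.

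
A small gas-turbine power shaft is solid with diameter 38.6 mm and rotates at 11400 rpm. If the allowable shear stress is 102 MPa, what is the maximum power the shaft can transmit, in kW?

J = πd⁴/32 = π(0.0386)⁴/32 = 2.179×10^-7 m⁴.
T_max = τ_allow·J/r = 1.02×10^8 × 2.179×10^-7 / 0.0193 = 1152 N·m.
ω = 2π·11400/60 = 1194 rad/s, so P_max = T_max·ω = 1.375×10^6 W.

1380 kW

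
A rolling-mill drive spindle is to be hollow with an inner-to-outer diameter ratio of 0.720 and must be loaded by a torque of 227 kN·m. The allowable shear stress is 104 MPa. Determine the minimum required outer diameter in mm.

248 mm

For a hollow shaft with d_i/d_o = 0.720: τ_max = 16T/(π d_o³ (1−k⁴)), so d_o = [16T/(π τ_allow (1−k⁴))]^(1/3) = [16·227000/(π·1.04×10^8·0.7313)]^(1/3) = 0.2477 m.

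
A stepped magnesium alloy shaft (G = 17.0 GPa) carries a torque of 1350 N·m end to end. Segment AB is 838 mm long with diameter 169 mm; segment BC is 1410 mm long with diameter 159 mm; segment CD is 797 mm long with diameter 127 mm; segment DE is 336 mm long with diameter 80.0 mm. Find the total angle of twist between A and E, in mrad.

J_AB = π(0.169)⁴/32 = 8.01×10^-5 m⁴; J_BC = π(0.159)⁴/32 = 6.27×10^-5 m⁴; J_CD = π(0.127)⁴/32 = 2.55×10^-5 m⁴; J_DE = π(0.0800)⁴/32 = 4.02×10^-6 m⁴.
θ = (T/G)·Σ L_i/J_i = (1350/17.0×10⁹)·(0.838/8.01×10^-5 + 1.41/6.27×10^-5 + 0.797/2.55×10^-5 + 0.336/4.02×10^-6) = 0.01173 rad.

11.7 mrad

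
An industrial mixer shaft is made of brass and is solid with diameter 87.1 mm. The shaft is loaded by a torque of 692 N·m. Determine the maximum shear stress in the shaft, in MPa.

J = πd⁴/32 = π(0.0871)⁴/32 = 5.650×10^-6 m⁴.
τ_max = T·r/J = 692.0 × 0.0435 / 5.650×10^-6 = 5.334×10^6 Pa.

5.33 MPa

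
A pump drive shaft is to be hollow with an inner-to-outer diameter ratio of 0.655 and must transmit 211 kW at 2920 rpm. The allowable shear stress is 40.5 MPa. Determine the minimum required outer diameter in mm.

47.4 mm

ω = 2π·2920/60 = 305.8 rad/s, so T = P/ω = 211×10³ / 305.8 = 690.0 N·m.
For a hollow shaft with d_i/d_o = 0.655: τ_max = 16T/(π d_o³ (1−k⁴)), so d_o = [16T/(π τ_allow (1−k⁴))]^(1/3) = [16·690.0/(π·4.05×10^7·0.8159)]^(1/3) = 0.04738 m.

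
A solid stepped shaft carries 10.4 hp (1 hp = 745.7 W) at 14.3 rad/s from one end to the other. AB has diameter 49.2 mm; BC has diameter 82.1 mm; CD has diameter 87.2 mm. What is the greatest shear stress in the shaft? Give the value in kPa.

ω = 14.3 rad/s, so T = P/ω = 10.4×745.7 / 14.30 = 542.3 N·m.
Under the same torque, τ_max = 16T/(πd³) is largest where d is smallest — segment AB (d = 49.2 mm).
τ_max = 16·542.3/(π·(0.0492)³) = 2.319×10^7 Pa.

23200 kPa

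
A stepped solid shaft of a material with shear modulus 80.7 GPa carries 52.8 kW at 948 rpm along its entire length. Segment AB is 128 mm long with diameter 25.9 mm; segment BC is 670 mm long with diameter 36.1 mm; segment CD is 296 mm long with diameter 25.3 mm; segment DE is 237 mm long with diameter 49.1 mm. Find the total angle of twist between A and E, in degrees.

ω = 2π·948/60 = 99.27 rad/s, so T = P/ω = 52.8×10³ / 99.27 = 531.9 N·m.
J_AB = π(0.0259)⁴/32 = 4.42×10^-8 m⁴; J_BC = π(0.0361)⁴/32 = 1.67×10^-7 m⁴; J_CD = π(0.0253)⁴/32 = 4.02×10^-8 m⁴; J_DE = π(0.0491)⁴/32 = 5.71×10^-7 m⁴.
θ = (T/G)·Σ L_i/J_i = (531.9/80.7×10⁹)·(0.128/4.42×10^-8 + 0.670/1.67×10^-7 + 0.296/4.02×10^-8 + 0.237/5.71×10^-7) = 0.09682 rad.

5.55°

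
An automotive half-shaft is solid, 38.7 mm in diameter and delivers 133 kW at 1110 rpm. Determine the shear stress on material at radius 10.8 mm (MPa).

56.1 MPa

ω = 2π·1110/60 = 116.2 rad/s, so T = P/ω = 133×10³ / 116.2 = 1144 N·m.
J = πd⁴/32 = π(0.0387)⁴/32 = 2.202×10^-7 m⁴.
Shear stress varies linearly with radius: τ = T·r/J = 1144 × 0.0108 / 2.202×10^-7 = 5.612×10^7 Pa.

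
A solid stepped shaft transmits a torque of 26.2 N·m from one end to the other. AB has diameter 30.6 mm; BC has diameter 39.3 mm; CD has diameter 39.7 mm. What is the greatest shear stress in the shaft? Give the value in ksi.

0.675 ksi

Under the same torque, τ_max = 16T/(πd³) is largest where d is smallest — segment AB (d = 30.6 mm).
τ_max = 16·26.20/(π·(0.0306)³) = 4.657×10^6 Pa.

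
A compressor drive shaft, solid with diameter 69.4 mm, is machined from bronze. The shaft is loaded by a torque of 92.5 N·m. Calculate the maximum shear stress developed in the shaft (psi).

204 psi

J = πd⁴/32 = π(0.0694)⁴/32 = 2.277×10^-6 m⁴.
τ_max = T·r/J = 92.50 × 0.0347 / 2.277×10^-6 = 1.409×10^6 Pa.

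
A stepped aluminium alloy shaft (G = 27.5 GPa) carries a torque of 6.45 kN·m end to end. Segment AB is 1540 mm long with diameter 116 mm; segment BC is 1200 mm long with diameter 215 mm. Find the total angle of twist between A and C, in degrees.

1.24°

J_AB = π(0.116)⁴/32 = 1.78×10^-5 m⁴; J_BC = π(0.215)⁴/32 = 2.10×10^-4 m⁴.
θ = (T/G)·Σ L_i/J_i = (6450/27.5×10⁹)·(1.54/1.78×10^-5 + 1.20/2.10×10^-4) = 0.02166 rad.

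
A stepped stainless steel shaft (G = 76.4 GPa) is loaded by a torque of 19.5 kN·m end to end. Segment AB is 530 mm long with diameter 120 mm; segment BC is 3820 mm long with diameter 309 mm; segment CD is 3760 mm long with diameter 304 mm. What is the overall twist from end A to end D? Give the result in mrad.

8.88 mrad

J_AB = π(0.120)⁴/32 = 2.04×10^-5 m⁴; J_BC = π(0.309)⁴/32 = 8.95×10^-4 m⁴; J_CD = π(0.304)⁴/32 = 8.38×10^-4 m⁴.
θ = (T/G)·Σ L_i/J_i = (19500/76.4×10⁹)·(0.530/2.04×10^-5 + 3.82/8.95×10^-4 + 3.76/8.38×10^-4) = 8.879×10^-3 rad.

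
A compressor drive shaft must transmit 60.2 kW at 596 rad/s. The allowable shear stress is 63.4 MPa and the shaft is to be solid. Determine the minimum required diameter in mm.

ω = 596 rad/s, so T = P/ω = 60.2×10³ / 596.0 = 101.0 N·m.
For a solid shaft τ_max = 16T/(πd³), so d = (16T/(π τ_allow))^(1/3) = (16·101.0/(π·6.34×10^7))^(1/3) = 0.02009 m.

20.1 mm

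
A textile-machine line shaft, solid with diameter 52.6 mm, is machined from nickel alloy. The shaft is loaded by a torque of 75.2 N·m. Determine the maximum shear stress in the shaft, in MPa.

J = πd⁴/32 = π(0.0526)⁴/32 = 7.515×10^-7 m⁴.
τ_max = T·r/J = 75.20 × 0.0263 / 7.515×10^-7 = 2.632×10^6 Pa.

2.63 MPa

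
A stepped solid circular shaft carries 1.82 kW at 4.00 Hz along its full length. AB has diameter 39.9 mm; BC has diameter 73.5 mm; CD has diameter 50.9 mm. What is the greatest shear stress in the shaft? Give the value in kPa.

ω = 2π·4.00 = 25.13 rad/s, so T = P/ω = 1.82×10³ / 25.13 = 72.42 N·m.
Under the same torque, τ_max = 16T/(πd³) is largest where d is smallest — segment AB (d = 39.9 mm).
τ_max = 16·72.42/(π·(0.0399)³) = 5.806×10^6 Pa.

5810 kPa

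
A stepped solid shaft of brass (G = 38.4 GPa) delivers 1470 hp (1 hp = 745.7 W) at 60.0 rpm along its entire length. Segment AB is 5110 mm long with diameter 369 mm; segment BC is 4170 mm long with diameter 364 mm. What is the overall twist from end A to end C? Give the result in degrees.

ω = 2π·60.0/60 = 6.283 rad/s, so T = P/ω = 1470×745.7 / 6.283 = 174500 N·m.
J_AB = π(0.369)⁴/32 = 1.82×10^-3 m⁴; J_BC = π(0.364)⁴/32 = 1.72×10^-3 m⁴.
θ = (T/G)·Σ L_i/J_i = (174500/38.4×10⁹)·(5.11/1.82×10^-3 + 4.17/1.72×10^-3) = 0.02375 rad.

1.36°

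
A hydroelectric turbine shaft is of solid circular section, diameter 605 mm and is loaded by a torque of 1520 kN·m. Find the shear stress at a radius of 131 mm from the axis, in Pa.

1.51e7 Pa

J = πd⁴/32 = π(0.605)⁴/32 = 0.01315 m⁴.
Shear stress varies linearly with radius: τ = T·r/J = 1.520e6 × 0.131 / 0.01315 = 1.514×10^7 Pa.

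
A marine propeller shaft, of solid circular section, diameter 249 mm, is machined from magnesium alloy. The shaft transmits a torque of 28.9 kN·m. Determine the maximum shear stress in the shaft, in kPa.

J = πd⁴/32 = π(0.249)⁴/32 = 3.774×10^-4 m⁴.
τ_max = T·r/J = 28900 × 0.124 / 3.774×10^-4 = 9.534×10^6 Pa.

9530 kPa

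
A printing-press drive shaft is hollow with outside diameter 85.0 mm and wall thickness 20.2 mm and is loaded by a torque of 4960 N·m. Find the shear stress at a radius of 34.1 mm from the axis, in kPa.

35700 kPa

J = π(d_o⁴ − d_i⁴)/32 = π(0.0850⁴ − 0.0446⁴)/32 = 4.736×10^-6 m⁴.
Shear stress varies linearly with radius: τ = T·r/J = 4960 × 0.0341 / 4.736×10^-6 = 3.571×10^7 Pa.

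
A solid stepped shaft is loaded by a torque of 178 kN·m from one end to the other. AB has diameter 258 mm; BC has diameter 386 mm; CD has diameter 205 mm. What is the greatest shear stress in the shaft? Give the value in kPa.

Under the same torque, τ_max = 16T/(πd³) is largest where d is smallest — segment CD (d = 205 mm).
τ_max = 16·178000/(π·(0.205)³) = 1.052×10^8 Pa.

105000 kPa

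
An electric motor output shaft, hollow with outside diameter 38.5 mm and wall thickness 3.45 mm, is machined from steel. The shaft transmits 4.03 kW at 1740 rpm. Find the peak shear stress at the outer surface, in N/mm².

ω = 2π·1740/60 = 182.2 rad/s, so T = P/ω = 4.03×10³ / 182.2 = 22.12 N·m.
J = π(d_o⁴ − d_i⁴)/32 = π(0.0385⁴ − 0.0316⁴)/32 = 1.178×10^-7 m⁴.
τ_max = T·r/J = 22.12 × 0.0192 / 1.178×10^-7 = 3.614×10^6 Pa.

3.61 N/mm²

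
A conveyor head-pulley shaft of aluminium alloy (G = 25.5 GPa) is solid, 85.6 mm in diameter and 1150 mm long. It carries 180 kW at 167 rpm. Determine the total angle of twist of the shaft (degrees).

5.05°

ω = 2π·167/60 = 17.49 rad/s, so T = P/ω = 180×10³ / 17.49 = 10290 N·m.
J = πd⁴/32 = π(0.0856)⁴/32 = 5.271×10^-6 m⁴.
θ = T·L/(G·J) = 10290 × 1.15 / (25.5×10⁹ × 5.271×10^-6) = 0.08806 rad.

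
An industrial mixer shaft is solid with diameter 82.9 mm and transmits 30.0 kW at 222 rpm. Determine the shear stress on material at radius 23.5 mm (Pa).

6.54e6 Pa

ω = 2π·222/60 = 23.25 rad/s, so T = P/ω = 30.0×10³ / 23.25 = 1290 N·m.
J = πd⁴/32 = π(0.0829)⁴/32 = 4.637×10^-6 m⁴.
Shear stress varies linearly with radius: τ = T·r/J = 1290 × 0.0235 / 4.637×10^-6 = 6.540×10^6 Pa.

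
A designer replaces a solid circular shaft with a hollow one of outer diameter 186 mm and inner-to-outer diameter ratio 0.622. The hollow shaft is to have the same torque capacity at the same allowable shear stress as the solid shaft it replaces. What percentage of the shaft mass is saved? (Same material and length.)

Equal τ_max and T ⇒ the solid shaft needs d_s³ = d_o³(1−k⁴), so d_s = 186·(1−0.622⁴)^(1/3) = 176.2 mm.
Area ratio A_h/A_s = d_o²(1−k²)/d_s² = (1−k²)/(1−k⁴)^(2/3) = 0.6831.
Mass saving = 1 − 0.6831 = 31.7 %.

31.7 %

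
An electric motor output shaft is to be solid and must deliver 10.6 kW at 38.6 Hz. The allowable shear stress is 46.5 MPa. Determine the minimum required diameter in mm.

ω = 2π·38.6 = 242.5 rad/s, so T = P/ω = 10.6×10³ / 242.5 = 43.71 N·m.
For a solid shaft τ_max = 16T/(πd³), so d = (16T/(π τ_allow))^(1/3) = (16·43.71/(π·4.65×10^7))^(1/3) = 0.01685 m.

16.9 mm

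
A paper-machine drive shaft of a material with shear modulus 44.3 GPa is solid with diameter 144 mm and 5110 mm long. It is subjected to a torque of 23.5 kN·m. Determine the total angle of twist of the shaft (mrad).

J = πd⁴/32 = π(0.144)⁴/32 = 4.221×10^-5 m⁴.
θ = T·L/(G·J) = 23500 × 5.11 / (44.3×10⁹ × 4.221×10^-5) = 0.06421 rad.

64.2 mrad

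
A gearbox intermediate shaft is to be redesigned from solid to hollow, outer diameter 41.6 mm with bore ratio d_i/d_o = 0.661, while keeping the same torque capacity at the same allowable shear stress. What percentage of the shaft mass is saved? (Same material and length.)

35.2 %

Equal τ_max and T ⇒ the solid shaft needs d_s³ = d_o³(1−k⁴), so d_s = 41.6·(1−0.661⁴)^(1/3) = 38.76 mm.
Area ratio A_h/A_s = d_o²(1−k²)/d_s² = (1−k²)/(1−k⁴)^(2/3) = 0.6485.
Mass saving = 1 − 0.6485 = 35.2 %.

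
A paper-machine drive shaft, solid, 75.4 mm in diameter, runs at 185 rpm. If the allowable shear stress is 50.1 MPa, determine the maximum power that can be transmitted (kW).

81.7 kW

J = πd⁴/32 = π(0.0754)⁴/32 = 3.173×10^-6 m⁴.
T_max = τ_allow·J/r = 5.01×10^7 × 3.173×10^-6 / 0.0377 = 4217 N·m.
ω = 2π·185/60 = 19.37 rad/s, so P_max = T_max·ω = 8.169×10^4 W.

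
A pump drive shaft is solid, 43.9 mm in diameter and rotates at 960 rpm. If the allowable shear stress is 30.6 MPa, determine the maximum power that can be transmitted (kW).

J = πd⁴/32 = π(0.0439)⁴/32 = 3.646×10^-7 m⁴.
T_max = τ_allow·J/r = 3.06×10^7 × 3.646×10^-7 / 0.0220 = 508.3 N·m.
ω = 2π·960/60 = 100.5 rad/s, so P_max = T_max·ω = 5.110×10^4 W.

51.1 kW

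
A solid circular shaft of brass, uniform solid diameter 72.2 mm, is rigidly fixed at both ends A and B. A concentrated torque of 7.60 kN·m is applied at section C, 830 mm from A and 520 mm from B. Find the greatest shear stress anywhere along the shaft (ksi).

With uniform GJ and both ends fixed, compatibility θ_AC = θ_CB gives T_A·a = T_B·b, together with T_A + T_B = T₀.
T_A = T₀·b/(a+b) = 7600·520/1350 = 2927 N·m; T_B = 4673 N·m.
τ in each portion: τ_AC = 3.96×10^7 Pa, τ_CB = 6.32×10^7 Pa; maximum is in CB.
τ_max = T_CB·r/J = 4673·0.0361/2.67×10^-6 = 6.323×10^7 Pa.

9.17 ksi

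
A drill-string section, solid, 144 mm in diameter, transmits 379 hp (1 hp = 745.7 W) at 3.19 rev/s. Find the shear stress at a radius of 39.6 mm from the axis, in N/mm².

ω = 2π·3.19 = 20.04 rad/s, so T = P/ω = 379×745.7 / 20.04 = 14100 N·m.
J = πd⁴/32 = π(0.144)⁴/32 = 4.221×10^-5 m⁴.
Shear stress varies linearly with radius: τ = T·r/J = 14100 × 0.0396 / 4.221×10^-5 = 1.323×10^7 Pa.

13.2 N/mm²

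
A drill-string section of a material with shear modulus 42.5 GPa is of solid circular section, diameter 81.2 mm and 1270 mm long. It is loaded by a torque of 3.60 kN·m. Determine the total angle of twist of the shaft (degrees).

1.44°

J = πd⁴/32 = π(0.0812)⁴/32 = 4.268×10^-6 m⁴.
θ = T·L/(G·J) = 3600 × 1.27 / (42.5×10⁹ × 4.268×10^-6) = 0.02521 rad.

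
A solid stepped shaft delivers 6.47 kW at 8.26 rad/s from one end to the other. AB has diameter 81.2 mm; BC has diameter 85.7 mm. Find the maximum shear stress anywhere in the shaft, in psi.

ω = 8.26 rad/s, so T = P/ω = 6.47×10³ / 8.260 = 783.3 N·m.
Under the same torque, τ_max = 16T/(πd³) is largest where d is smallest — segment AB (d = 81.2 mm).
τ_max = 16·783.3/(π·(0.0812)³) = 7.451×10^6 Pa.

1080 psi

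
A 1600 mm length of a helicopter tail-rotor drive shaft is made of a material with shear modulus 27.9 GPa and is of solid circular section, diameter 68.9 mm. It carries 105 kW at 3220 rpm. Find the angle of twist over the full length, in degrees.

0.462°

ω = 2π·3220/60 = 337.2 rad/s, so T = P/ω = 105×10³ / 337.2 = 311.4 N·m.
J = πd⁴/32 = π(0.0689)⁴/32 = 2.212×10^-6 m⁴.
θ = T·L/(G·J) = 311.4 × 1.60 / (27.9×10⁹ × 2.212×10^-6) = 8.071×10^-3 rad.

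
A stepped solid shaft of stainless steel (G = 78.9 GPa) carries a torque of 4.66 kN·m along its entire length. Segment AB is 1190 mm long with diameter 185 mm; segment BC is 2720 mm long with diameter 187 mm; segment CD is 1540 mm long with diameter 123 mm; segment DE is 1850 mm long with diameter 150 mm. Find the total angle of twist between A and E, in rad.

J_AB = π(0.185)⁴/32 = 1.15×10^-4 m⁴; J_BC = π(0.187)⁴/32 = 1.20×10^-4 m⁴; J_CD = π(0.123)⁴/32 = 2.25×10^-5 m⁴; J_DE = π(0.150)⁴/32 = 4.97×10^-5 m⁴.
θ = (T/G)·Σ L_i/J_i = (4660/78.9×10⁹)·(1.19/1.15×10^-4 + 2.72/1.20×10^-4 + 1.54/2.25×10^-5 + 1.85/4.97×10^-5) = 8.196×10^-3 rad.

0.00820 rad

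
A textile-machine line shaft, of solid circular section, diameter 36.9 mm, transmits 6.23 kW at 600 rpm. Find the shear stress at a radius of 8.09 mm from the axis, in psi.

ω = 2π·600/60 = 62.83 rad/s, so T = P/ω = 6.23×10³ / 62.83 = 99.15 N·m.
J = πd⁴/32 = π(0.0369)⁴/32 = 1.820×10^-7 m⁴.
Shear stress varies linearly with radius: τ = T·r/J = 99.15 × 0.00809 / 1.820×10^-7 = 4.407×10^6 Pa.

639 psi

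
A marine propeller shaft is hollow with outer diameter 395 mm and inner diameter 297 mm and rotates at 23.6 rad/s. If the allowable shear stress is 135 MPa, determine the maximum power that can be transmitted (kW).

26200 kW

J = π(d_o⁴ − d_i⁴)/32 = π(0.395⁴ − 0.297⁴)/32 = 1.626×10^-3 m⁴.
T_max = τ_allow·J/r = 1.35×10^8 × 1.626×10^-3 / 0.198 = 1.111e6 N·m.
ω = 23.6 rad/s, so P_max = T_max·ω = 2.623×10^7 W.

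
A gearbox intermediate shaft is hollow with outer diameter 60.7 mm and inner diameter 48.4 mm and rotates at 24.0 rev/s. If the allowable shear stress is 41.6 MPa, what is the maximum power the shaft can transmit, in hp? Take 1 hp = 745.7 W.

220 hp

J = π(d_o⁴ − d_i⁴)/32 = π(0.0607⁴ − 0.0484⁴)/32 = 7.940×10^-7 m⁴.
T_max = τ_allow·J/r = 4.16×10^7 × 7.940×10^-7 / 0.0304 = 1088 N·m.
ω = 2π·24.0 = 150.8 rad/s, so P_max = T_max·ω = 1.641×10^5 W.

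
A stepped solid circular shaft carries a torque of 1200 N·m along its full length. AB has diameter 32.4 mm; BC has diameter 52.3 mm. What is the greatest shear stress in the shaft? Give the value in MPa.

180 MPa

Under the same torque, τ_max = 16T/(πd³) is largest where d is smallest — segment AB (d = 32.4 mm).
τ_max = 16·1200/(π·(0.0324)³) = 1.797×10^8 Pa.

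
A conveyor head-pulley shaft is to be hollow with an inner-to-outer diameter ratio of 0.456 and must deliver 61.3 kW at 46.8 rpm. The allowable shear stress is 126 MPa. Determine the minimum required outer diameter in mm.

80.8 mm

ω = 2π·46.8/60 = 4.901 rad/s, so T = P/ω = 61.3×10³ / 4.901 = 12510 N·m.
For a hollow shaft with d_i/d_o = 0.456: τ_max = 16T/(π d_o³ (1−k⁴)), so d_o = [16T/(π τ_allow (1−k⁴))]^(1/3) = [16·12510/(π·1.26×10^8·0.9568)]^(1/3) = 0.08085 m.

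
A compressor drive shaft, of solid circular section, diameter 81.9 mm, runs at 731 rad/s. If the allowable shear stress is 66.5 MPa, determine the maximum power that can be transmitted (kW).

5240 kW

J = πd⁴/32 = π(0.0819)⁴/32 = 4.417×10^-6 m⁴.
T_max = τ_allow·J/r = 6.65×10^7 × 4.417×10^-6 / 0.0410 = 7173 N·m.
ω = 731 rad/s, so P_max = T_max·ω = 5.243×10^6 W.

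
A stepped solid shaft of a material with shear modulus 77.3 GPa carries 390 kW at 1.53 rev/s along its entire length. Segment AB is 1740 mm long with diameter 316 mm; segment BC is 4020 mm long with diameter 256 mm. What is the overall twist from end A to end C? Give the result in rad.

0.00594 rad

ω = 2π·1.53 = 9.613 rad/s, so T = P/ω = 390×10³ / 9.613 = 40570 N·m.
J_AB = π(0.316)⁴/32 = 9.79×10^-4 m⁴; J_BC = π(0.256)⁴/32 = 4.22×10^-4 m⁴.
θ = (T/G)·Σ L_i/J_i = (40570/77.3×10⁹)·(1.74/9.79×10^-4 + 4.02/4.22×10^-4) = 5.936×10^-3 rad.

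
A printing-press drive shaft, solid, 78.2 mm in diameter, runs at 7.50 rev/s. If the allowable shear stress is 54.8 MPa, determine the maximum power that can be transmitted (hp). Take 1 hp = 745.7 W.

J = πd⁴/32 = π(0.0782)⁴/32 = 3.671×10^-6 m⁴.
T_max = τ_allow·J/r = 5.48×10^7 × 3.671×10^-6 / 0.0391 = 5146 N·m.
ω = 2π·7.50 = 47.12 rad/s, so P_max = T_max·ω = 2.425×10^5 W.

325 hp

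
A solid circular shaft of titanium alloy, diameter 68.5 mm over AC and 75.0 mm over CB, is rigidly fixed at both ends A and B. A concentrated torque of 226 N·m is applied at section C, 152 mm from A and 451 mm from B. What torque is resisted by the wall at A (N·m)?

Compatibility: T_A·a/J_AC = T_B·b/J_CB with T_A + T_B = T₀.
J_AC = 2.16×10^-6 m⁴, J_CB = 3.11×10^-6 m⁴, so T_A = T₀·(J_AC/a)/((J_AC/a)+(J_CB/b)) = 152.3 N·m, T_B = 73.74 N·m.

152 N·m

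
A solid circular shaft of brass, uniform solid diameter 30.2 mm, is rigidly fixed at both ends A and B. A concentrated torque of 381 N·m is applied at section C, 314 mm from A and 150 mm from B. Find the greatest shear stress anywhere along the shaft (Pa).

4.77e7 Pa

With uniform GJ and both ends fixed, compatibility θ_AC = θ_CB gives T_A·a = T_B·b, together with T_A + T_B = T₀.
T_A = T₀·b/(a+b) = 381.0·150/464.0 = 123.2 N·m; T_B = 257.8 N·m.
τ in each portion: τ_AC = 2.28×10^7 Pa, τ_CB = 4.77×10^7 Pa; maximum is in CB.
τ_max = T_CB·r/J = 257.8·0.0151/8.17×10^-8 = 4.767×10^7 Pa.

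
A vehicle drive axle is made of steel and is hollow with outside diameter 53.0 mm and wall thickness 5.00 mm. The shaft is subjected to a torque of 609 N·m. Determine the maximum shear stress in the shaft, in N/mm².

J = π(d_o⁴ − d_i⁴)/32 = π(0.0530⁴ − 0.0430⁴)/32 = 4.390×10^-7 m⁴.
τ_max = T·r/J = 609.0 × 0.0265 / 4.390×10^-7 = 3.676×10^7 Pa.

36.8 N/mm²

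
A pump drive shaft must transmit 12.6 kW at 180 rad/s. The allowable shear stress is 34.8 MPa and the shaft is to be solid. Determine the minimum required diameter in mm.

21.7 mm

ω = 180 rad/s, so T = P/ω = 12.6×10³ / 180.0 = 70.00 N·m.
For a solid shaft τ_max = 16T/(πd³), so d = (16T/(π τ_allow))^(1/3) = (16·70.00/(π·3.48×10^7))^(1/3) = 0.02172 m.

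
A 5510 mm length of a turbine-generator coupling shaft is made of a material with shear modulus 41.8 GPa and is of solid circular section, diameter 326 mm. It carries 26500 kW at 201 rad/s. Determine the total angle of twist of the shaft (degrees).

0.898°

ω = 201 rad/s, so T = P/ω = 26500×10³ / 201.0 = 131800 N·m.
J = πd⁴/32 = π(0.326)⁴/32 = 1.109×10^-3 m⁴.
θ = T·L/(G·J) = 131800 × 5.51 / (41.8×10⁹ × 1.109×10^-3) = 0.01567 rad.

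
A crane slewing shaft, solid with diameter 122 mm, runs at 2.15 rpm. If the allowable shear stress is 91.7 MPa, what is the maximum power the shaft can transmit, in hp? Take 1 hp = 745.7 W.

9.87 hp

J = πd⁴/32 = π(0.122)⁴/32 = 2.175×10^-5 m⁴.
T_max = τ_allow·J/r = 9.17×10^7 × 2.175×10^-5 / 0.0610 = 32690 N·m.
ω = 2π·2.15/60 = 0.2251 rad/s, so P_max = T_max·ω = 7361 W.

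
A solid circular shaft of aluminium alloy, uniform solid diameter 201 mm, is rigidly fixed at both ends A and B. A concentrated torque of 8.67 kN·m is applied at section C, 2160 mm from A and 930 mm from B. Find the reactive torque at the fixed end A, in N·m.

2610 N·m

With uniform GJ and both ends fixed, compatibility θ_AC = θ_CB gives T_A·a = T_B·b, together with T_A + T_B = T₀.
T_A = T₀·b/(a+b) = 8670·930/3090 = 2609 N·m; T_B = 6061 N·m.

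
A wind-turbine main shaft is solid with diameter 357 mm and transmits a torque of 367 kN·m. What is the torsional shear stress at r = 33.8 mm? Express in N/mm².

J = πd⁴/32 = π(0.357)⁴/32 = 1.595×10^-3 m⁴.
Shear stress varies linearly with radius: τ = T·r/J = 367000 × 0.0338 / 1.595×10^-3 = 7.779×10^6 Pa.

7.78 N/mm²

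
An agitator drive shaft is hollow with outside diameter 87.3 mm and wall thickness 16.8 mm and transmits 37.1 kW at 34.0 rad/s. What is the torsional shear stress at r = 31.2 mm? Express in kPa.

ω = 34.0 rad/s, so T = P/ω = 37.1×10³ / 34.00 = 1091 N·m.
J = π(d_o⁴ − d_i⁴)/32 = π(0.0873⁴ − 0.0537⁴)/32 = 4.886×10^-6 m⁴.
Shear stress varies linearly with radius: τ = T·r/J = 1091 × 0.0312 / 4.886×10^-6 = 6.968×10^6 Pa.

6970 kPa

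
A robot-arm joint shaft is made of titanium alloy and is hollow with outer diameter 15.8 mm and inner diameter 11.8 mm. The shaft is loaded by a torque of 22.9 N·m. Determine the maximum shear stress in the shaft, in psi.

J = π(d_o⁴ − d_i⁴)/32 = π(0.0158⁴ − 0.0118⁴)/32 = 4.215×10^-9 m⁴.
τ_max = T·r/J = 22.90 × 0.00790 / 4.215×10^-9 = 4.292×10^7 Pa.

6230 psi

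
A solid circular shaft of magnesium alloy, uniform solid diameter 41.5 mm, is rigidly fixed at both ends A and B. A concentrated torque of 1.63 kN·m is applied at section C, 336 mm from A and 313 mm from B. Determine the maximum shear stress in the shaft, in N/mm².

60.1 N/mm²

With uniform GJ and both ends fixed, compatibility θ_AC = θ_CB gives T_A·a = T_B·b, together with T_A + T_B = T₀.
T_A = T₀·b/(a+b) = 1630·313/649.0 = 786.1 N·m; T_B = 843.9 N·m.
τ in each portion: τ_AC = 5.60×10^7 Pa, τ_CB = 6.01×10^7 Pa; maximum is in CB.
τ_max = T_CB·r/J = 843.9·0.0208/2.91×10^-7 = 6.013×10^7 Pa.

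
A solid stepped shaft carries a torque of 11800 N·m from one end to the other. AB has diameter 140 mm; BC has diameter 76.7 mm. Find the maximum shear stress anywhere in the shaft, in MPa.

133 MPa

Under the same torque, τ_max = 16T/(πd³) is largest where d is smallest — segment BC (d = 76.7 mm).
τ_max = 16·11800/(π·(0.0767)³) = 1.332×10^8 Pa.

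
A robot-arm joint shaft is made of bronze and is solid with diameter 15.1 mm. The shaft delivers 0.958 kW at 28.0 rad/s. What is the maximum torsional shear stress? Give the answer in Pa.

5.06e7 Pa

ω = 28.0 rad/s, so T = P/ω = 0.958×10³ / 28.00 = 34.21 N·m.
J = πd⁴/32 = π(0.0151)⁴/32 = 5.104×10^-9 m⁴.
τ_max = T·r/J = 34.21 × 0.00755 / 5.104×10^-9 = 5.061×10^7 Pa.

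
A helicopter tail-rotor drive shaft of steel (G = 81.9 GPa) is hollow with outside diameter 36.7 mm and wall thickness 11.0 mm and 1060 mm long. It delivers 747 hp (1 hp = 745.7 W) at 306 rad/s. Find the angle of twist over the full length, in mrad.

136 mrad

ω = 306 rad/s, so T = P/ω = 747×745.7 / 306.0 = 1820 N·m.
J = π(d_o⁴ − d_i⁴)/32 = π(0.0367⁴ − 0.0147⁴)/32 = 1.735×10^-7 m⁴.
θ = T·L/(G·J) = 1820 × 1.06 / (81.9×10⁹ × 1.735×10^-7) = 0.1358 rad.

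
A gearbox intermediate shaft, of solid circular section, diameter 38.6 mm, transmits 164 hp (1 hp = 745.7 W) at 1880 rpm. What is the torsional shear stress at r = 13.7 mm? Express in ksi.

5.66 ksi

ω = 2π·1880/60 = 196.9 rad/s, so T = P/ω = 164×745.7 / 196.9 = 621.2 N·m.
J = πd⁴/32 = π(0.0386)⁴/32 = 2.179×10^-7 m⁴.
Shear stress varies linearly with radius: τ = T·r/J = 621.2 × 0.0137 / 2.179×10^-7 = 3.905×10^7 Pa.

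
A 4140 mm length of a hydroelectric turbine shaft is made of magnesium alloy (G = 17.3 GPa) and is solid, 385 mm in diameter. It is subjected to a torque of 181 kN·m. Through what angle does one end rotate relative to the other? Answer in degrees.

J = πd⁴/32 = π(0.385)⁴/32 = 2.157×10^-3 m⁴.
θ = T·L/(G·J) = 181000 × 4.14 / (17.3×10⁹ × 2.157×10^-3) = 0.02008 rad.

1.15°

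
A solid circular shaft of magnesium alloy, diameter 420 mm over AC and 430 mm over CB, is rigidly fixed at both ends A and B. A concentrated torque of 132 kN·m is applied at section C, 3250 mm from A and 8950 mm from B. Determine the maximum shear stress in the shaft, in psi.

Compatibility: T_A·a/J_AC = T_B·b/J_CB with T_A + T_B = T₀.
J_AC = 3.05×10^-3 m⁴, J_CB = 3.36×10^-3 m⁴, so T_A = T₀·(J_AC/a)/((J_AC/a)+(J_CB/b)) = 94360 N·m, T_B = 37640 N·m.
τ in each portion: τ_AC = 6.49×10^6 Pa, τ_CB = 2.41×10^6 Pa; maximum is in AC.
τ_max = T_AC·r/J = 94360·0.210/3.05×10^-3 = 6.486×10^6 Pa.

941 psi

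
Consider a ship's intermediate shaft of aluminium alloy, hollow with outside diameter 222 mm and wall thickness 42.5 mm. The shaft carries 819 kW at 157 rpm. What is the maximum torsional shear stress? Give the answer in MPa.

27.1 MPa

ω = 2π·157/60 = 16.44 rad/s, so T = P/ω = 819×10³ / 16.44 = 49810 N·m.
J = π(d_o⁴ − d_i⁴)/32 = π(0.222⁴ − 0.137⁴)/32 = 2.039×10^-4 m⁴.
τ_max = T·r/J = 49810 × 0.111 / 2.039×10^-4 = 2.712×10^7 Pa.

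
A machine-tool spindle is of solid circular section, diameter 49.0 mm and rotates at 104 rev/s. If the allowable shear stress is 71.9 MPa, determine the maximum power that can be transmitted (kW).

1090 kW

J = πd⁴/32 = π(0.0490)⁴/32 = 5.660×10^-7 m⁴.
T_max = τ_allow·J/r = 7.19×10^7 × 5.660×10^-7 / 0.0245 = 1661 N·m.
ω = 2π·104 = 653.5 rad/s, so P_max = T_max·ω = 1.085×10^6 W.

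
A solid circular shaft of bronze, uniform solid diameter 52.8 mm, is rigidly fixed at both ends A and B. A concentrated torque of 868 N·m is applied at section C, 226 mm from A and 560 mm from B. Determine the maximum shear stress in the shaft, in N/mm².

21.4 N/mm²

With uniform GJ and both ends fixed, compatibility θ_AC = θ_CB gives T_A·a = T_B·b, together with T_A + T_B = T₀.
T_A = T₀·b/(a+b) = 868.0·560/786.0 = 618.4 N·m; T_B = 249.6 N·m.
τ in each portion: τ_AC = 2.14×10^7 Pa, τ_CB = 8.64×10^6 Pa; maximum is in AC.
τ_max = T_AC·r/J = 618.4·0.0264/7.63×10^-7 = 2.140×10^7 Pa.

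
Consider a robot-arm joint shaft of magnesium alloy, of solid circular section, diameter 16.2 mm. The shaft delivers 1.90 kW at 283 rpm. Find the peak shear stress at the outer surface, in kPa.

76800 kPa

ω = 2π·283/60 = 29.64 rad/s, so T = P/ω = 1.90×10³ / 29.64 = 64.11 N·m.
J = πd⁴/32 = π(0.0162)⁴/32 = 6.762×10^-9 m⁴.
τ_max = T·r/J = 64.11 × 0.00810 / 6.762×10^-9 = 7.680×10^7 Pa.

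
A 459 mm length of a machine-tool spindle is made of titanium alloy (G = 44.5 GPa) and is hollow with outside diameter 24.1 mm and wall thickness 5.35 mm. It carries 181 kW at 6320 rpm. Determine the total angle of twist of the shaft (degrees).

5.40°

ω = 2π·6320/60 = 661.8 rad/s, so T = P/ω = 181×10³ / 661.8 = 273.5 N·m.
J = π(d_o⁴ − d_i⁴)/32 = π(0.0241⁴ − 0.0134⁴)/32 = 2.995×10^-8 m⁴.
θ = T·L/(G·J) = 273.5 × 0.459 / (44.5×10⁹ × 2.995×10^-8) = 0.09418 rad.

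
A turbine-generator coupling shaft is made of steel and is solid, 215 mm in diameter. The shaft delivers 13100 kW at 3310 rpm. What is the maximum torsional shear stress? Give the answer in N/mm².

19.4 N/mm²

ω = 2π·3310/60 = 346.6 rad/s, so T = P/ω = 13100×10³ / 346.6 = 37790 N·m.
J = πd⁴/32 = π(0.215)⁴/32 = 2.098×10^-4 m⁴.
τ_max = T·r/J = 37790 × 0.107 / 2.098×10^-4 = 1.937×10^7 Pa.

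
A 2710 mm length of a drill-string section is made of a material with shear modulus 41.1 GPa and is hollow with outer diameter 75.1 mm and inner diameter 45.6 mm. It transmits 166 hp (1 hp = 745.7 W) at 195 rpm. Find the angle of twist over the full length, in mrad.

148 mrad

ω = 2π·195/60 = 20.42 rad/s, so T = P/ω = 166×745.7 / 20.42 = 6062 N·m.
J = π(d_o⁴ − d_i⁴)/32 = π(0.0751⁴ − 0.0456⁴)/32 = 2.698×10^-6 m⁴.
θ = T·L/(G·J) = 6062 × 2.71 / (41.1×10⁹ × 2.698×10^-6) = 0.1481 rad.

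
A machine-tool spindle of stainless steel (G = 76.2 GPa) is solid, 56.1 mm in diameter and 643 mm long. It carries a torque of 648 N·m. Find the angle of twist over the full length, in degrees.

0.322°

J = πd⁴/32 = π(0.0561)⁴/32 = 9.724×10^-7 m⁴.
θ = T·L/(G·J) = 648.0 × 0.643 / (76.2×10⁹ × 9.724×10^-7) = 5.623×10^-3 rad.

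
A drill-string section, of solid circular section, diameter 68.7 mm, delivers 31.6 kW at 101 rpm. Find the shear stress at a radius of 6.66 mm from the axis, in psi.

ω = 2π·101/60 = 10.58 rad/s, so T = P/ω = 31.6×10³ / 10.58 = 2988 N·m.
J = πd⁴/32 = π(0.0687)⁴/32 = 2.187×10^-6 m⁴.
Shear stress varies linearly with radius: τ = T·r/J = 2988 × 0.00666 / 2.187×10^-6 = 9.099×10^6 Pa.

1320 psi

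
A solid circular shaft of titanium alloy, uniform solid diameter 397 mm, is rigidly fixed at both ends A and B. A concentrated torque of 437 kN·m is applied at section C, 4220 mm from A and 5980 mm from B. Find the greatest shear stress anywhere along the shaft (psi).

With uniform GJ and both ends fixed, compatibility θ_AC = θ_CB gives T_A·a = T_B·b, together with T_A + T_B = T₀.
T_A = T₀·b/(a+b) = 437000·5980/10200 = 256200 N·m; T_B = 180800 N·m.
τ in each portion: τ_AC = 2.09×10^7 Pa, τ_CB = 1.47×10^7 Pa; maximum is in AC.
τ_max = T_AC·r/J = 256200·0.199/2.44×10^-3 = 2.085×10^7 Pa.

3020 psi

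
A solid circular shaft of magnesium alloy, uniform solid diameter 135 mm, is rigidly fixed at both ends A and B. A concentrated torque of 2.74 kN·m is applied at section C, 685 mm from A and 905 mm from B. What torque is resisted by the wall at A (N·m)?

1560 N·m

With uniform GJ and both ends fixed, compatibility θ_AC = θ_CB gives T_A·a = T_B·b, together with T_A + T_B = T₀.
T_A = T₀·b/(a+b) = 2740·905/1590 = 1560 N·m; T_B = 1180 N·m.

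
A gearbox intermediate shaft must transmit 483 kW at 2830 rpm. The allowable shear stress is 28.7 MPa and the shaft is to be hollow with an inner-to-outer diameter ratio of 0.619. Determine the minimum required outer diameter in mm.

69.7 mm

ω = 2π·2830/60 = 296.4 rad/s, so T = P/ω = 483×10³ / 296.4 = 1630 N·m.
For a hollow shaft with d_i/d_o = 0.619: τ_max = 16T/(π d_o³ (1−k⁴)), so d_o = [16T/(π τ_allow (1−k⁴))]^(1/3) = [16·1630/(π·2.87×10^7·0.8532)]^(1/3) = 0.06973 m.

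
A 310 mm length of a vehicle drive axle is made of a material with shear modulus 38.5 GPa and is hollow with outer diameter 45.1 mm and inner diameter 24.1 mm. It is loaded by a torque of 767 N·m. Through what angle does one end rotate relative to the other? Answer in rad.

0.0166 rad

J = π(d_o⁴ − d_i⁴)/32 = π(0.0451⁴ − 0.0241⁴)/32 = 3.731×10^-7 m⁴.
θ = T·L/(G·J) = 767.0 × 0.310 / (38.5×10⁹ × 3.731×10^-7) = 0.01656 rad.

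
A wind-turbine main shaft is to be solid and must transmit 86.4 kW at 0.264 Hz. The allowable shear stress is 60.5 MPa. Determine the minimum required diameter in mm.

ω = 2π·0.264 = 1.659 rad/s, so T = P/ω = 86.4×10³ / 1.659 = 52090 N·m.
For a solid shaft τ_max = 16T/(πd³), so d = (16T/(π τ_allow))^(1/3) = (16·52090/(π·6.05×10^7))^(1/3) = 0.1637 m.

164 mm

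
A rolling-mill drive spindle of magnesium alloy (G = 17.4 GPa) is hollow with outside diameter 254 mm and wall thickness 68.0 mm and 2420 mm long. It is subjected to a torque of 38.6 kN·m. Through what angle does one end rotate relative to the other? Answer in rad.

J = π(d_o⁴ − d_i⁴)/32 = π(0.254⁴ − 0.118⁴)/32 = 3.896×10^-4 m⁴.
θ = T·L/(G·J) = 38600 × 2.42 / (17.4×10⁹ × 3.896×10^-4) = 0.01378 rad.

0.0138 rad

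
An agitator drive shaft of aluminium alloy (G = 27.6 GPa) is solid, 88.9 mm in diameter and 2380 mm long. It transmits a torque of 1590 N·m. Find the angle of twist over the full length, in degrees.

J = πd⁴/32 = π(0.0889)⁴/32 = 6.132×10^-6 m⁴.
θ = T·L/(G·J) = 1590 × 2.38 / (27.6×10⁹ × 6.132×10^-6) = 0.02236 rad.

1.28°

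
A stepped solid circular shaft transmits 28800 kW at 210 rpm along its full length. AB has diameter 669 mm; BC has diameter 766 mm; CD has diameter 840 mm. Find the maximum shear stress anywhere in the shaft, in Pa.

ω = 2π·210/60 = 21.99 rad/s, so T = P/ω = 28800×10³ / 21.99 = 1.310e6 N·m.
Under the same torque, τ_max = 16T/(πd³) is largest where d is smallest — segment AB (d = 669 mm).
τ_max = 16·1.310e6/(π·(0.669)³) = 2.228×10^7 Pa.

2.23e7 Pa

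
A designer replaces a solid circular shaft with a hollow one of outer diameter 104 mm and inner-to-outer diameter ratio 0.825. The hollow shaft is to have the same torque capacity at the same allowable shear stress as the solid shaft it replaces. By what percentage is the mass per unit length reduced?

Equal τ_max and T ⇒ the solid shaft needs d_s³ = d_o³(1−k⁴), so d_s = 104·(1−0.825⁴)^(1/3) = 84.52 mm.
Area ratio A_h/A_s = d_o²(1−k²)/d_s² = (1−k²)/(1−k⁴)^(2/3) = 0.4836.
Mass saving = 1 − 0.4836 = 51.6 %.

51.6 %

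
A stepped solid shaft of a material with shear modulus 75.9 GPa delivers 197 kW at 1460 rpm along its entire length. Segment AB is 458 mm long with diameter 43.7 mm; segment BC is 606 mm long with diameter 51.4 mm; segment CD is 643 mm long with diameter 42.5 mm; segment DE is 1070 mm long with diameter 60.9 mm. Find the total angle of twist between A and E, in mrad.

ω = 2π·1460/60 = 152.9 rad/s, so T = P/ω = 197×10³ / 152.9 = 1289 N·m.
J_AB = π(0.0437)⁴/32 = 3.58×10^-7 m⁴; J_BC = π(0.0514)⁴/32 = 6.85×10^-7 m⁴; J_CD = π(0.0425)⁴/32 = 3.20×10^-7 m⁴; J_DE = π(0.0609)⁴/32 = 1.35×10^-6 m⁴.
θ = (T/G)·Σ L_i/J_i = (1289/75.9×10⁹)·(0.458/3.58×10^-7 + 0.606/6.85×10^-7 + 0.643/3.20×10^-7 + 1.07/1.35×10^-6) = 0.08426 rad.

84.3 mrad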